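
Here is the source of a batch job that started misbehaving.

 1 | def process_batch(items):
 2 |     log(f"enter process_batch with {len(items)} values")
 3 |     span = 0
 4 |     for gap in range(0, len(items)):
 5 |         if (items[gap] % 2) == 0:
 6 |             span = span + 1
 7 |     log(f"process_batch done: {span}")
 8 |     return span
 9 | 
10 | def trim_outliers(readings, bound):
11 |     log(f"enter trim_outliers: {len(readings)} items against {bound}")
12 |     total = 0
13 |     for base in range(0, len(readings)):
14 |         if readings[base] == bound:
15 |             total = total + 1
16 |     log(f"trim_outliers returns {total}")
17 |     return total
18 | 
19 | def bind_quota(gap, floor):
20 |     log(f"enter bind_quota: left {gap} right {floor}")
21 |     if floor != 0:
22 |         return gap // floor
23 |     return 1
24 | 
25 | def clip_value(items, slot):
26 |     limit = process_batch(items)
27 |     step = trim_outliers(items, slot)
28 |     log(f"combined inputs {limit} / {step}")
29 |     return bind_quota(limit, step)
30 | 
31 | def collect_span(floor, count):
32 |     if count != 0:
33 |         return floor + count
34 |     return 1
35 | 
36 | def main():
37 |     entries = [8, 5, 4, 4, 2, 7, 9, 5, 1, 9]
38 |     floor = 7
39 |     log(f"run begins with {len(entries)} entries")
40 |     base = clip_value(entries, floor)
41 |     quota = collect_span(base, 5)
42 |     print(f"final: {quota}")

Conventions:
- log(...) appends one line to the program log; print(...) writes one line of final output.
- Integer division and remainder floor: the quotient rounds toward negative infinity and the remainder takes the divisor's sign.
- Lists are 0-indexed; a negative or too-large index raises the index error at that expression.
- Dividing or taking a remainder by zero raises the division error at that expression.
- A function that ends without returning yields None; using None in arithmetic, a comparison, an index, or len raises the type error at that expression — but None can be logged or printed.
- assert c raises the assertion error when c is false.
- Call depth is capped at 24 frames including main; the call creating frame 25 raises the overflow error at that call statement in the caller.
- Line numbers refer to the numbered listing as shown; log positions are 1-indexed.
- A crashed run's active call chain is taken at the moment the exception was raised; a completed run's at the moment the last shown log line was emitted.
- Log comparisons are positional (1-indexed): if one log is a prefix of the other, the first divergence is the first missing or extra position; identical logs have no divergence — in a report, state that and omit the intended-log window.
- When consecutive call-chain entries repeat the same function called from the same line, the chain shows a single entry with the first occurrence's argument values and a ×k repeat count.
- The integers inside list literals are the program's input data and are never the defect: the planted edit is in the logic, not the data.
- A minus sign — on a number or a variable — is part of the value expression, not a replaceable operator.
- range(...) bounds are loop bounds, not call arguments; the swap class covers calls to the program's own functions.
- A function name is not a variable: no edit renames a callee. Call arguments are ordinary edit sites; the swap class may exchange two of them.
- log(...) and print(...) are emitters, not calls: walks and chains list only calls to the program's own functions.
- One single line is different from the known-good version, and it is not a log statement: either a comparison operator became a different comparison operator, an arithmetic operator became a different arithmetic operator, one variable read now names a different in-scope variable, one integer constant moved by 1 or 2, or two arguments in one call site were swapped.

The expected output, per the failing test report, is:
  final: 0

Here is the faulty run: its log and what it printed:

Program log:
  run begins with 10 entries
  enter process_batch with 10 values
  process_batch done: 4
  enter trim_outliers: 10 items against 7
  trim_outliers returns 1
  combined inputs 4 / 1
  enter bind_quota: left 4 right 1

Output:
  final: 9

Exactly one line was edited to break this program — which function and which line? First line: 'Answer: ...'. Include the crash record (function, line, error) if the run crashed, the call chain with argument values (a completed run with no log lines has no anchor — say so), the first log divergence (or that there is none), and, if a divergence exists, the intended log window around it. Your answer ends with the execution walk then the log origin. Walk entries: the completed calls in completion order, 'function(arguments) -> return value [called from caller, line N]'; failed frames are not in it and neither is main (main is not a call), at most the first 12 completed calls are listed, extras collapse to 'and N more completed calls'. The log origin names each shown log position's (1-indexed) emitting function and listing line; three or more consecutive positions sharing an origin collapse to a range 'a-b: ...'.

Answer: the defect is in collect_span at line 33.
Key observation: No log line changed; the fault shows up purely in the output.
Call chain: main -> clip_value([8, 5, 4, 4, 2, 7, 9, 5, 1, 9], 7) (called at line 40) -> bind_quota(4, 1) (called at line 29).
First divergence: there is none — every log position agrees.
Execution walk:
  process_batch([8, 5, 4, 4, 2, 7, 9, 5, 1, 9]) -> 4  [called from clip_value, line 26]
  trim_outliers([8, 5, 4, 4, 2, 7, 9, 5, 1, 9], 7) -> 1  [called from clip_value, line 27]
  bind_quota(4, 1) -> 4  [called from clip_value, line 29]
  clip_value([8, 5, 4, 4, 2, 7, 9, 5, 1, 9], 7) -> 4  [called from main, line 40]
  collect_span(4, 5) -> 9  [called from main, line 41]
Log line origins:
  1: emitted by main (line 39)
  2: emitted by process_batch (line 2)
  3: emitted by process_batch (line 7)
  4: emitted by trim_outliers (line 11)
  5: emitted by trim_outliers (line 16)
  6: emitted by clip_value (line 28)
  7: emitted by bind_quota (line 20)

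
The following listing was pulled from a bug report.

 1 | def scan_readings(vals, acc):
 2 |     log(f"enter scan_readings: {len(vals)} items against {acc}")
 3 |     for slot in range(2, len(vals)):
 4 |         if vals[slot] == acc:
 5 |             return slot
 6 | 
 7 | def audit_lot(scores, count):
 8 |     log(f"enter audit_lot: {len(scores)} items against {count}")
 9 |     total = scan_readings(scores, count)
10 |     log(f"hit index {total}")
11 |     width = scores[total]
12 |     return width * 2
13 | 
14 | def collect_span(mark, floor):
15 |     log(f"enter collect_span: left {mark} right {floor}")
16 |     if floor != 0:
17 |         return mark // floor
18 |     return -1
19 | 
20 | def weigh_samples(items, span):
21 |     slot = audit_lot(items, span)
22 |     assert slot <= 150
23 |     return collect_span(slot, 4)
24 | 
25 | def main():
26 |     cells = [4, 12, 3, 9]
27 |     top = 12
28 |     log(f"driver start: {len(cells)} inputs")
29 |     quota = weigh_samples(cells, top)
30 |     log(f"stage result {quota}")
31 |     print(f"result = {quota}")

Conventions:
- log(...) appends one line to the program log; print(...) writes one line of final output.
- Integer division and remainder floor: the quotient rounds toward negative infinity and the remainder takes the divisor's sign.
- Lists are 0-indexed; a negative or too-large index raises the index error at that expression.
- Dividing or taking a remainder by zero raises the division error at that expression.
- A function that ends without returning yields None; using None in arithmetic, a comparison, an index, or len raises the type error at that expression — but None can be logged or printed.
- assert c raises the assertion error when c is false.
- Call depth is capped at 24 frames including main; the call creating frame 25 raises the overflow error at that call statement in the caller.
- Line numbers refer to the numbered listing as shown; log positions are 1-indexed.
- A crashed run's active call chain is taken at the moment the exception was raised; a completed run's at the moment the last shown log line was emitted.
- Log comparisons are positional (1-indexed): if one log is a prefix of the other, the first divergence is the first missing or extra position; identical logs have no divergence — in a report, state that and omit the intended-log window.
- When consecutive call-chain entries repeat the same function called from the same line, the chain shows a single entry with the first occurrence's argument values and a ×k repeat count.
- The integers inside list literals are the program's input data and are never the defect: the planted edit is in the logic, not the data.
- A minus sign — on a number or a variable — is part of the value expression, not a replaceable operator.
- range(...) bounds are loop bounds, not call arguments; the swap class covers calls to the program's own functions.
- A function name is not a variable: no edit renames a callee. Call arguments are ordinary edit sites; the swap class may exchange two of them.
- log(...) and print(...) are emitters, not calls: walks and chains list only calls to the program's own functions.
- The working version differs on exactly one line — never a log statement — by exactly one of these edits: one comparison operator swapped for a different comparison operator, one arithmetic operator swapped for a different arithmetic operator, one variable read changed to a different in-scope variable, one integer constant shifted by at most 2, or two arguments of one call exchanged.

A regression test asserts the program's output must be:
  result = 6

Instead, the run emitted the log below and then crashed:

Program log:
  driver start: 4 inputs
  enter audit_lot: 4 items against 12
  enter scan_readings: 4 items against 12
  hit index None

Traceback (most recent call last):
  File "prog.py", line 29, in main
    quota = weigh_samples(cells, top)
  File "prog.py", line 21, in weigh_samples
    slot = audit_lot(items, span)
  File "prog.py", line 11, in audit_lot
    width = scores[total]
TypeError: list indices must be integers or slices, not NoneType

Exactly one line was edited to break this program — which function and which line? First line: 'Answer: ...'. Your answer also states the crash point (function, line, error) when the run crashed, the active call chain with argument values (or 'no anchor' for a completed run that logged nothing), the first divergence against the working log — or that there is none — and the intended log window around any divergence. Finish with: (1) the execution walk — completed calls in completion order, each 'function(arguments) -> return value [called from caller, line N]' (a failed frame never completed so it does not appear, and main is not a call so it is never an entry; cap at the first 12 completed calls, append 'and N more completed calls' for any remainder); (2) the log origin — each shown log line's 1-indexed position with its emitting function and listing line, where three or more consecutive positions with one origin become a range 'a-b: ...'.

Answer: the defect is in scan_readings at line 3.
The tell: At log position 4 the runs split — shown 'hit index None', but the working version logs 'hit index 1'.
Crash: audit_lot, line 11, TypeError.
Call chain: main -> weigh_samples([4, 12, 3, 9], 12) (called at line 29) -> audit_lot([4, 12, 3, 9], 12) (called at line 21).
First divergence: at position 4 the run shows 'hit index None' where the working version logs 'hit index 1'.
Intended log window:
  2: enter audit_lot: 4 items against 12
  3: enter scan_readings: 4 items against 12
  4: hit index 1
  5: enter collect_span: left 24 right 4
Execution walk:
  scan_readings([4, 12, 3, 9], 12) -> None  [called from audit_lot, line 9]
Origin of each log line:
  1 — main, line 28
  2 — audit_lot, line 8
  3 — scan_readings, line 2
  4 — audit_lot, line 10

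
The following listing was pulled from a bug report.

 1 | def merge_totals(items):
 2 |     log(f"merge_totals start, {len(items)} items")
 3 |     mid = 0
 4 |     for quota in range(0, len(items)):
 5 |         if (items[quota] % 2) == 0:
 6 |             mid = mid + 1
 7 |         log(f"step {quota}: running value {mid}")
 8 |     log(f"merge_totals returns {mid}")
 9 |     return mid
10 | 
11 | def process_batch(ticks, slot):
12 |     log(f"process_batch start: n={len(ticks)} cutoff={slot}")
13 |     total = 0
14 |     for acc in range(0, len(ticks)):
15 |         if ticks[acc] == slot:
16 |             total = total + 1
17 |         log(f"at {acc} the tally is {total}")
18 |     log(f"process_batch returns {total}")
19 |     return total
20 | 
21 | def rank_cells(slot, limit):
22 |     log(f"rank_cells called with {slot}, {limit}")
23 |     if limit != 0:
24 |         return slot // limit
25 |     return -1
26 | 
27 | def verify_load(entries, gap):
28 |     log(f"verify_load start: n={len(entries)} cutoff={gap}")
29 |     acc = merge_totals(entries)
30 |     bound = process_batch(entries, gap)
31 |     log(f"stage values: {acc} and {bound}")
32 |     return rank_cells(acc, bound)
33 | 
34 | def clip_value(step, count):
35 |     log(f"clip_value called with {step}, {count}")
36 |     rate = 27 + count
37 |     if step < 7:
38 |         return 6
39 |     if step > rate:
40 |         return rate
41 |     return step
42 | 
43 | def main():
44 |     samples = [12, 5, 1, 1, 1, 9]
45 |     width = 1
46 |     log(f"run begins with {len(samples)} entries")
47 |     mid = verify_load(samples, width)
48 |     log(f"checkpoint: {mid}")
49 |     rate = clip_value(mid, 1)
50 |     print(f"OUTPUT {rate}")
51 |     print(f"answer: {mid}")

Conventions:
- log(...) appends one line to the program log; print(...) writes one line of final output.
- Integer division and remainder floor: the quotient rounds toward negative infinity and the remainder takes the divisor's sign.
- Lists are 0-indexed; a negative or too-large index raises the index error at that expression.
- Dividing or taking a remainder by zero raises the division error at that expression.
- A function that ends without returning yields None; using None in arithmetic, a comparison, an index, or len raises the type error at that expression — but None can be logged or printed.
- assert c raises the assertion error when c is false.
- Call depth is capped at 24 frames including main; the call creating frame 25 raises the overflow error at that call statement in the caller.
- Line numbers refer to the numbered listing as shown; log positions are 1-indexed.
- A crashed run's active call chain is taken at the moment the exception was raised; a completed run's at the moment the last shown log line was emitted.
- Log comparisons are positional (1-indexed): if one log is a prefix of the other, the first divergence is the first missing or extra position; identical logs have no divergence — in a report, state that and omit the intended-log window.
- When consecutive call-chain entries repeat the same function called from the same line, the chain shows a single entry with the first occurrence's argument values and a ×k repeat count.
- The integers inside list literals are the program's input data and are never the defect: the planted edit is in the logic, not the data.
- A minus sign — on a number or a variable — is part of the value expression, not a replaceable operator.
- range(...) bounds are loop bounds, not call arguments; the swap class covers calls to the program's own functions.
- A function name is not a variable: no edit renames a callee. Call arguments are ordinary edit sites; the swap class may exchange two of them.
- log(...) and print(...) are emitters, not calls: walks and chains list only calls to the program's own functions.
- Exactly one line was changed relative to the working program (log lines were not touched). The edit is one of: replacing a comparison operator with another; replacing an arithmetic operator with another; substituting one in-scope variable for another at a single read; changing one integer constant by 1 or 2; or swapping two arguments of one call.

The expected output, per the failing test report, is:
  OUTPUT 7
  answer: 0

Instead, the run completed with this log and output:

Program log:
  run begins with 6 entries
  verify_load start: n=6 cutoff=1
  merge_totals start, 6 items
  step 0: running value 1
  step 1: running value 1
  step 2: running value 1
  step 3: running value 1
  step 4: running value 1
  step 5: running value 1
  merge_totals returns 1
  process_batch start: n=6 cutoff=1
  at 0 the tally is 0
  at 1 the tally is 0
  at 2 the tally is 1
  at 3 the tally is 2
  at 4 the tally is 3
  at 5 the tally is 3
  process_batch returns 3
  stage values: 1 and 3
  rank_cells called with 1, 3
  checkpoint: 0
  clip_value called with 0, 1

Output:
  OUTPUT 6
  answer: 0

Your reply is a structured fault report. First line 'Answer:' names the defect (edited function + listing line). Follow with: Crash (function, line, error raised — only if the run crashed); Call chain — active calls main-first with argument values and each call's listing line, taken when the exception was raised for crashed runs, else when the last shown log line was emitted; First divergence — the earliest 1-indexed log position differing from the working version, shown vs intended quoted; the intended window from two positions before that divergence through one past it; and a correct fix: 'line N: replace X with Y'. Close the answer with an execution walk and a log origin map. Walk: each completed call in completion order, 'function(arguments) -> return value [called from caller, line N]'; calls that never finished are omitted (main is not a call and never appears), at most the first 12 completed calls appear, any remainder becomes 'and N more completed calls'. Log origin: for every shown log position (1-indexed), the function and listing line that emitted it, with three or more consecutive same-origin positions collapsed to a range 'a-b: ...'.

Answer: the defect is in clip_value at line 38.
Key observation: The logs agree in full; only the final output differs.
Call chain: main -> clip_value(0, 1) (called at line 49).
First divergence: there is none — every log position agrees.
Execution walk:
  merge_totals([12, 5, 1, 1, 1, 9]) -> 1  [called from verify_load, line 29]
  process_batch([12, 5, 1, 1, 1, 9], 1) -> 3  [called from verify_load, line 30]
  rank_cells(1, 3) -> 0  [called from verify_load, line 32]
  verify_load([12, 5, 1, 1, 1, 9], 1) -> 0  [called from main, line 47]
  clip_value(0, 1) -> 6  [called from main, line 49]
Log origin:
  1: emitted by main (line 46)
  2: emitted by verify_load (line 28)
  3: emitted by merge_totals (line 2)
  4-9: emitted by merge_totals (line 7)
  10: emitted by merge_totals (line 8)
  11: emitted by process_batch (line 12)
  12-17: emitted by process_batch (line 17)
  18: emitted by process_batch (line 18)
  19: emitted by verify_load (line 31)
  20: emitted by rank_cells (line 22)
  21: emitted by main (line 48)
  22: emitted by clip_value (line 35)
A correct fix: line 38: replace `6` with `7`.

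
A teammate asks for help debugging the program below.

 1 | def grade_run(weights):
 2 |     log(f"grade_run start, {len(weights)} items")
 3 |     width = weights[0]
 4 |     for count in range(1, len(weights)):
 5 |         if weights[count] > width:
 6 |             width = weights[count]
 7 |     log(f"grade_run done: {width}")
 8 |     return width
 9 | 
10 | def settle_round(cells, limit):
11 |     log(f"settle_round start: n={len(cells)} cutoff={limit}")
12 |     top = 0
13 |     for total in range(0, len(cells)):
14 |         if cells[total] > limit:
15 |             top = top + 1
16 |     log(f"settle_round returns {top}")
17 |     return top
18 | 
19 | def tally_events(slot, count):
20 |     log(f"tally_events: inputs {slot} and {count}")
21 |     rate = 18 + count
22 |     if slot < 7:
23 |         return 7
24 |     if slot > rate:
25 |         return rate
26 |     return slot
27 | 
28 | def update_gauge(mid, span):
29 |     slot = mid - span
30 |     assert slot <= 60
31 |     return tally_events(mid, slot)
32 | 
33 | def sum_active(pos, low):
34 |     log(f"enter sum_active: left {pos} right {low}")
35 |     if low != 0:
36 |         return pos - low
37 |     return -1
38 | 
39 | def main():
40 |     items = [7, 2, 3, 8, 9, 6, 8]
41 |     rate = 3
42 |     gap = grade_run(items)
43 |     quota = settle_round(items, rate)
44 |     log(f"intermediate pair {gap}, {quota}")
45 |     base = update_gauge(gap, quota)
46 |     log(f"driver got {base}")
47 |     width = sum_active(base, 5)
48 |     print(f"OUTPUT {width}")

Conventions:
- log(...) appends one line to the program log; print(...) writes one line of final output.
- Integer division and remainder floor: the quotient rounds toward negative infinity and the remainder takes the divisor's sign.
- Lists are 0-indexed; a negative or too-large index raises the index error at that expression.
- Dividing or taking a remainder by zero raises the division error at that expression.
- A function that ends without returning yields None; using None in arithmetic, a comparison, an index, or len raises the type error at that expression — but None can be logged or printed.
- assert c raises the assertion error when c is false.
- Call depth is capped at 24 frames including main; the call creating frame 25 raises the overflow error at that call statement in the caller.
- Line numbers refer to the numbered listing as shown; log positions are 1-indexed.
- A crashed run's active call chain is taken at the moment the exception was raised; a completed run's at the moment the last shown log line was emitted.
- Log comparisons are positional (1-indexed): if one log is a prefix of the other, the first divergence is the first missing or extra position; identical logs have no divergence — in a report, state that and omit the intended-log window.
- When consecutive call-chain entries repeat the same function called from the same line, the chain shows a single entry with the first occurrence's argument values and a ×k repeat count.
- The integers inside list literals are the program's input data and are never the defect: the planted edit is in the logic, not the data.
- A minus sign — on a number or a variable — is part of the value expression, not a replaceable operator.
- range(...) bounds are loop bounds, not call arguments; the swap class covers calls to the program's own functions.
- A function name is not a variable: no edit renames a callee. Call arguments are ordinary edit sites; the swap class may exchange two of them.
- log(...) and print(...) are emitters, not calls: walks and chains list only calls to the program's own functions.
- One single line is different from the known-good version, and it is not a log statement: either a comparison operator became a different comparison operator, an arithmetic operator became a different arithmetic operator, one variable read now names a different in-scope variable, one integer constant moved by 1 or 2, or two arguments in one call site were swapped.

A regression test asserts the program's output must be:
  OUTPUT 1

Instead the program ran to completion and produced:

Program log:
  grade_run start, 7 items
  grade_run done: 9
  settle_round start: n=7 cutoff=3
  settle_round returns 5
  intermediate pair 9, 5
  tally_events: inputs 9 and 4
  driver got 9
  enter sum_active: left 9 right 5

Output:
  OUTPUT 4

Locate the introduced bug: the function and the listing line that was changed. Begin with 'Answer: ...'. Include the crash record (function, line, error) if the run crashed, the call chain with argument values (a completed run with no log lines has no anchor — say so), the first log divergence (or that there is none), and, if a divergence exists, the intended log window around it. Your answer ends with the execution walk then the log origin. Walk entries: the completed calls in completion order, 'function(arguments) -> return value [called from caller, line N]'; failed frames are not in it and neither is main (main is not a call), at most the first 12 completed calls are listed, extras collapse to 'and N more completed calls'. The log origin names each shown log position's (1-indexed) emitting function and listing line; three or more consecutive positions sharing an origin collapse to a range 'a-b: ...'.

Answer: the defect is in sum_active at line 36.
Key fact: Every logged value matches the working version; the printed result is what differs.
Call chain: main -> sum_active(9, 5) (called at line 47).
First divergence: none — the logs agree in full.
Execution walk:
  grade_run([7, 2, 3, 8, 9, 6, 8]) -> 9  [called from main, line 42]
  settle_round([7, 2, 3, 8, 9, 6, 8], 3) -> 5  [called from main, line 43]
  tally_events(9, 4) -> 9  [called from update_gauge, line 31]
  update_gauge(9, 5) -> 9  [called from main, line 45]
  sum_active(9, 5) -> 4  [called from main, line 47]
Log line origins:
  1: logged in grade_run at line 2
  2: logged in grade_run at line 7
  3: logged in settle_round at line 11
  4: logged in settle_round at line 16
  5: logged in main at line 44
  6: logged in tally_events at line 20
  7: logged in main at line 46
  8: logged in sum_active at line 34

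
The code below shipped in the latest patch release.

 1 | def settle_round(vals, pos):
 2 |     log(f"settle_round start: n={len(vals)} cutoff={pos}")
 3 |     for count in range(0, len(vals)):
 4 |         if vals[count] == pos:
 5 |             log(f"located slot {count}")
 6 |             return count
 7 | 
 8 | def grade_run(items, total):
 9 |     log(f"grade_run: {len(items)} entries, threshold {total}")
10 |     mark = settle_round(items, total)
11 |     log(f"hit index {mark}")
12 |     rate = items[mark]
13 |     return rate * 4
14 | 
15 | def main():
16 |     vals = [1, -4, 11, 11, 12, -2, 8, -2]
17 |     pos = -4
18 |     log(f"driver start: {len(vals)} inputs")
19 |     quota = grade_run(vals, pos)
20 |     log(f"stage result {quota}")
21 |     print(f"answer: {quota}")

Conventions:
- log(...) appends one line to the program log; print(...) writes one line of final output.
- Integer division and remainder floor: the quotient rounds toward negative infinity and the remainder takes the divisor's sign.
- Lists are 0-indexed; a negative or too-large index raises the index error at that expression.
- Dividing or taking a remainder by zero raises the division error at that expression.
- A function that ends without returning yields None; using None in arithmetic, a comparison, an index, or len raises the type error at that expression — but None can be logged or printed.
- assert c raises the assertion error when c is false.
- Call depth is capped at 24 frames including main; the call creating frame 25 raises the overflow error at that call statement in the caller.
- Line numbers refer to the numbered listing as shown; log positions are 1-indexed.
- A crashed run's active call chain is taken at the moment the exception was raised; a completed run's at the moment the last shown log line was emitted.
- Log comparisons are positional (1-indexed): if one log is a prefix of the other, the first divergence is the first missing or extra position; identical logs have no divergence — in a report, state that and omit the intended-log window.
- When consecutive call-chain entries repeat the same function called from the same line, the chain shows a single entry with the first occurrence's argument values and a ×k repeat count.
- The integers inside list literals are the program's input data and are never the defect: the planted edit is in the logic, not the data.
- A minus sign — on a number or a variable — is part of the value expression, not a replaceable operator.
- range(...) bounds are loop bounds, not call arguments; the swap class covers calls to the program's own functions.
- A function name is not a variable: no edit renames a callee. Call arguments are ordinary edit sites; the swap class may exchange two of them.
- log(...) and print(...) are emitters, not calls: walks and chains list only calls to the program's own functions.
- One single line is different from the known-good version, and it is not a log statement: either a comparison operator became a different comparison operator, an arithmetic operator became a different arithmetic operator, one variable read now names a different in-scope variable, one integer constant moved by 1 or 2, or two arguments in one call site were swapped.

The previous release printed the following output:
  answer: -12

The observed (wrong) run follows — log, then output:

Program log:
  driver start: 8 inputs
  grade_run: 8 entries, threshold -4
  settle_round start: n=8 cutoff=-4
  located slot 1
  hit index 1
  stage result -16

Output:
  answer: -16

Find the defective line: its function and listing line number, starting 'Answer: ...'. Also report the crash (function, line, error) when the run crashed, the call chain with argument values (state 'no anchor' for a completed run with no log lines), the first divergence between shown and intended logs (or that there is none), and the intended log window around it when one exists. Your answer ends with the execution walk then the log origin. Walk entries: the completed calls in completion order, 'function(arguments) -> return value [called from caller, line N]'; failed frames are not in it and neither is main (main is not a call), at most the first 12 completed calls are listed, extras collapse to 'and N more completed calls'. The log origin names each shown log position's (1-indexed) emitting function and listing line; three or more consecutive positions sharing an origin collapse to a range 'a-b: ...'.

Answer: the defect is in grade_run at line 13.
Key fact: Position 6 is the first bad log line: 'stage result -16' should read 'stage result -12'.
Call chain: main.
First divergence: position 6 — the shown line 'stage result -16' should read 'stage result -12'.
Intended log window:
  4: located slot 1
  5: hit index 1
  6: stage result -12
Execution walk:
  settle_round([1, -4, 11, 11, 12, -2, 8, -2], -4) -> 1  [called from grade_run, line 10]
  grade_run([1, -4, 11, 11, 12, -2, 8, -2], -4) -> -16  [called from main, line 19]
Log line origins:
  1: logged in main at line 18
  2: logged in grade_run at line 9
  3: logged in settle_round at line 2
  4: logged in settle_round at line 5
  5: logged in grade_run at line 11
  6: logged in main at line 20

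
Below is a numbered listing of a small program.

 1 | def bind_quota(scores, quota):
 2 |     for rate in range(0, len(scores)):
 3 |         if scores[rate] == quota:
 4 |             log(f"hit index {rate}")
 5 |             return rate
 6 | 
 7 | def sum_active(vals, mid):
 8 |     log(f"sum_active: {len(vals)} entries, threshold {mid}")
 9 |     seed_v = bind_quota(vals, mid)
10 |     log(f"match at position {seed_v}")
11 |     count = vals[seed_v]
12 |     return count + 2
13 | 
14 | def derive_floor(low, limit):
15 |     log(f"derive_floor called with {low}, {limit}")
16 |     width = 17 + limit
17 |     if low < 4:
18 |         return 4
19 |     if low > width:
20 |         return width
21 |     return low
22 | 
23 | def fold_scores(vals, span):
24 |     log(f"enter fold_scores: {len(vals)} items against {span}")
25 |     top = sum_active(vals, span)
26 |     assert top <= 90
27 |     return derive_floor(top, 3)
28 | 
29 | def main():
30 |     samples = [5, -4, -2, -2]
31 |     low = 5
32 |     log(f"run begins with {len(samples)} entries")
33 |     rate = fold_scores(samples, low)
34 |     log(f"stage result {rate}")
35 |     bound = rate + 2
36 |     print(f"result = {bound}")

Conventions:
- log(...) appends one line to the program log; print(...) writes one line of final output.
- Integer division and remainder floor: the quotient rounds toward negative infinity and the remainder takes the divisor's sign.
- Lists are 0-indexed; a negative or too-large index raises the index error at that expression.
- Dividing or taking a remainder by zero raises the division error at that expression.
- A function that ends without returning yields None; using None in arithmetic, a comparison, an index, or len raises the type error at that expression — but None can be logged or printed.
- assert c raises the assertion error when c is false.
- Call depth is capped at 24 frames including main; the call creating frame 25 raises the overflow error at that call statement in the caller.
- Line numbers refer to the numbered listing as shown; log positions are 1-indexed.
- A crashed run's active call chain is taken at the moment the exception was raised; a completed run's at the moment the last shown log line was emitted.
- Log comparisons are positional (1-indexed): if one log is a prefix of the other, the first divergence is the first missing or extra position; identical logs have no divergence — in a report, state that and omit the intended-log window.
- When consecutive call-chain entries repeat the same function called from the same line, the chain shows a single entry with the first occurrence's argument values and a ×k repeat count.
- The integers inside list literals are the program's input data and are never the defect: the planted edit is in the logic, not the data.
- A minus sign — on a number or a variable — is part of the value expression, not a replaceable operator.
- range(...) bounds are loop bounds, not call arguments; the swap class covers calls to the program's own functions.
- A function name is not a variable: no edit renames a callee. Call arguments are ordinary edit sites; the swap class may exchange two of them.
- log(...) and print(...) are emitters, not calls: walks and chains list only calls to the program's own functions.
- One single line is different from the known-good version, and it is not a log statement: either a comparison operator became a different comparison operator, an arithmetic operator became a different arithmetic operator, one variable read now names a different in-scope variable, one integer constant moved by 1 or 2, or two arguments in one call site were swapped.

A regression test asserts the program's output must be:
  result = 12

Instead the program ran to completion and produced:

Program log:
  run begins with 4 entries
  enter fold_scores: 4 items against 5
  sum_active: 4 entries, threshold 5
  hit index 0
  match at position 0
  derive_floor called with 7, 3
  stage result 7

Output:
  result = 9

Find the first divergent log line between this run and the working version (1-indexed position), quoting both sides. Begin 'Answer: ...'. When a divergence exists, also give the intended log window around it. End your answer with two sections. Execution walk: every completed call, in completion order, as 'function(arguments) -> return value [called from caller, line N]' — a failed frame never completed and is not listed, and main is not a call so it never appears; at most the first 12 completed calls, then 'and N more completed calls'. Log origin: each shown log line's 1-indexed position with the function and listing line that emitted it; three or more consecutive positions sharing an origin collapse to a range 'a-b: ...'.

Answer: at position 6 the run shows 'derive_floor called with 7, 3' where the working version logs 'derive_floor called with 10, 3'.
Intended log window:
  4: hit index 0
  5: match at position 0
  6: derive_floor called with 10, 3
  7: stage result 10
Execution walk:
  bind_quota([5, -4, -2, -2], 5) -> 0  [called from sum_active, line 9]
  sum_active([5, -4, -2, -2], 5) -> 7  [called from fold_scores, line 25]
  derive_floor(7, 3) -> 7  [called from fold_scores, line 27]
  fold_scores([5, -4, -2, -2], 5) -> 7  [called from main, line 33]
Log origin:
  1: emitted by main (line 32)
  2: emitted by fold_scores (line 24)
  3: emitted by sum_active (line 8)
  4: emitted by bind_quota (line 4)
  5: emitted by sum_active (line 10)
  6: emitted by derive_floor (line 15)
  7: emitted by main (line 34)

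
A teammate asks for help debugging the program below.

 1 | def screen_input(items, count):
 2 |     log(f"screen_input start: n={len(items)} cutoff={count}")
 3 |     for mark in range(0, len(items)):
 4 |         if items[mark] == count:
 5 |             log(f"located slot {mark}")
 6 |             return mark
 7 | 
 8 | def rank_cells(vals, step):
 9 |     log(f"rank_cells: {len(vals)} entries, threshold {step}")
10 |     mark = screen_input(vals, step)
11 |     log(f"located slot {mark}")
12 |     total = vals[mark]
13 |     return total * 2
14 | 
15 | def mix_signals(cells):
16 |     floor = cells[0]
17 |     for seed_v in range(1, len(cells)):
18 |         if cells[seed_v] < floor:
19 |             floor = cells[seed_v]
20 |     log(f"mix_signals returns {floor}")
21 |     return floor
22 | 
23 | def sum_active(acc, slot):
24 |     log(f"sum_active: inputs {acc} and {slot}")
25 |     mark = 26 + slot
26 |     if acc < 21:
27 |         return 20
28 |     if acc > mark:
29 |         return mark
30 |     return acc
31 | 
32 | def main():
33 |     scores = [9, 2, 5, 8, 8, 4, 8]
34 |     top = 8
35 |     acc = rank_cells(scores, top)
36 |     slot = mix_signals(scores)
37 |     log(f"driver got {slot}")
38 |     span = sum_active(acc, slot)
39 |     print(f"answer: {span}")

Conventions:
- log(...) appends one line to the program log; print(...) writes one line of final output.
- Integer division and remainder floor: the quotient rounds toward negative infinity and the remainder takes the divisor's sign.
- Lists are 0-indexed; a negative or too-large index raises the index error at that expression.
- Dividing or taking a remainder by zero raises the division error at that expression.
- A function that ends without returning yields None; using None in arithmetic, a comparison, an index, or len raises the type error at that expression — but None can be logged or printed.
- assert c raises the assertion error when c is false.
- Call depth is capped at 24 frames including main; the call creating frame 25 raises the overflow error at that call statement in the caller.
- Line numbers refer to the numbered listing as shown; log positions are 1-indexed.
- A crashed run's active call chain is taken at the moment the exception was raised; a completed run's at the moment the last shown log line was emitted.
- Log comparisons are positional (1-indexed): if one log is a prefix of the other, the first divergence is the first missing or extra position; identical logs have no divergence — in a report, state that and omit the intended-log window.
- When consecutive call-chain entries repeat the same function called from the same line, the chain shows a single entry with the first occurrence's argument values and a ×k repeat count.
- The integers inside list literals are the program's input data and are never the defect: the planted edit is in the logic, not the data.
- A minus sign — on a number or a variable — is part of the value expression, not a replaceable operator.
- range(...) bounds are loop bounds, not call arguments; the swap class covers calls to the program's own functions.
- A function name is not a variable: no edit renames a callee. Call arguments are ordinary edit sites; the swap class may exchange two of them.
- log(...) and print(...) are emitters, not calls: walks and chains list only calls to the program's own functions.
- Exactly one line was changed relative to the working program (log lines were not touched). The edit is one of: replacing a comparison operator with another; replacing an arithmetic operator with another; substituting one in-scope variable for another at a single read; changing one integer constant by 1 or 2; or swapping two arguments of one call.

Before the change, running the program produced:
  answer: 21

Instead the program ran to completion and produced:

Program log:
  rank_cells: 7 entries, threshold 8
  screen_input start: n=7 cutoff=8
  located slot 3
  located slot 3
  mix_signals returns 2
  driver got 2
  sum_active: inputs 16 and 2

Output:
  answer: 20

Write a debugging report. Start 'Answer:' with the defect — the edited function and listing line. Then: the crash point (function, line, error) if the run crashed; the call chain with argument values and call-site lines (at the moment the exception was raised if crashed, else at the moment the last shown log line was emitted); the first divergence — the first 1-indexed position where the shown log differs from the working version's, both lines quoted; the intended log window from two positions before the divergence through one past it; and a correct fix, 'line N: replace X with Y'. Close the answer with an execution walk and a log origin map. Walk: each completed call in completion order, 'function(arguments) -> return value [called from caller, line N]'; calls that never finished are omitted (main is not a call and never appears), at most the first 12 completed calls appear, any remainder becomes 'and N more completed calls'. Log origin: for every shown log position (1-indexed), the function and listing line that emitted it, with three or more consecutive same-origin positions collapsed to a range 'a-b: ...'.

Answer: the defect is in sum_active at line 27.
Core observation: No log line changed; the fault shows up purely in the output.
Call chain: main -> sum_active(16, 2) (called at line 38).
First divergence: none — the logs agree in full.
Execution walk:
  screen_input([9, 2, 5, 8, 8, 4, 8], 8) -> 3  [called from rank_cells, line 10]
  rank_cells([9, 2, 5, 8, 8, 4, 8], 8) -> 16  [called from main, line 35]
  mix_signals([9, 2, 5, 8, 8, 4, 8]) -> 2  [called from main, line 36]
  sum_active(16, 2) -> 20  [called from main, line 38]
Origin of each log line:
  1 — rank_cells, line 9
  2 — screen_input, line 2
  3 — screen_input, line 5
  4 — rank_cells, line 11
  5 — mix_signals, line 20
  6 — main, line 37
  7 — sum_active, line 24
A correct fix: line 27: replace `20` with `21`.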